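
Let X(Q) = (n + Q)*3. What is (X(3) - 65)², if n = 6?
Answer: 1444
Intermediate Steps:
X(Q) = 18 + 3*Q (X(Q) = (6 + Q)*3 = 18 + 3*Q)
(X(3) - 65)² = ((18 + 3*3) - 65)² = ((18 + 9) - 65)² = (27 - 65)² = (-38)² = 1444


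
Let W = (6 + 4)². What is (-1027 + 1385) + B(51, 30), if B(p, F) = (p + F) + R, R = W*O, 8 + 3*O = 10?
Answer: 1517/3 ≈ 505.67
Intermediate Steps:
W = 100 (W = 10² = 100)
O = ⅔ (O = -8/3 + (⅓)*10 = -8/3 + 10/3 = ⅔ ≈ 0.66667)
R = 200/3 (R = 100*(⅔) = 200/3 ≈ 66.667)
B(p, F) = 200/3 + F + p (B(p, F) = (p + F) + 200/3 = (F + p) + 200/3 = 200/3 + F + p)
(-1027 + 1385) + B(51, 30) = (-1027 + 1385) + (200/3 + 30 + 51) = 358 + 443/3 = 1517/3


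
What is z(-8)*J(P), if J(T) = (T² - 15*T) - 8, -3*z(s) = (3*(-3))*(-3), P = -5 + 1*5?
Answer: 72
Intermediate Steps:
P = 0 (P = -5 + 5 = 0)
z(s) = -9 (z(s) = -3*(-3)*(-3)/3 = -(-3)*(-3) = -⅓*27 = -9)
J(T) = -8 + T² - 15*T
z(-8)*J(P) = -9*(-8 + 0² - 15*0) = -9*(-8 + 0 + 0) = -9*(-8) = 72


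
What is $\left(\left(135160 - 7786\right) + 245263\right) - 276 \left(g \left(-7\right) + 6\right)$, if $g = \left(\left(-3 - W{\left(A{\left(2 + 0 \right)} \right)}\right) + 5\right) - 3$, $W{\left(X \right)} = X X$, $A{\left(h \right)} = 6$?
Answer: $299497$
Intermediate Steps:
$W{\left(X \right)} = X^{2}$
$g = -37$ ($g = \left(\left(-3 - 6^{2}\right) + 5\right) - 3 = \left(\left(-3 - 36\right) + 5\right) - 3 = \left(-39 + 5\right) - 3 = -34 - 3 = -37$)
$\left(\left(135160 - 7786\right) + 245263\right) - 276 \left(g \left(-7\right) + 6\right) = \left(\left(135160 - 7786\right) + 245263\right) - 276 \left(\left(-37\right) \left(-7\right) + 6\right) = \left(127374 + 245263\right) - 276 \left(259 + 6\right) = 372637 - 73140 = 299497$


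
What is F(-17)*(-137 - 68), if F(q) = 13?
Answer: -2665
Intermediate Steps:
F(-17)*(-137 - 68) = 13*(-137 - 68) = 13*(-205) = -2665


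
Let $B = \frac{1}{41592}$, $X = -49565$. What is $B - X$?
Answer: $\frac{2061507481}{41592} \approx 49565.0$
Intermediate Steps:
$B = \frac{1}{41592} \approx 2.4043 \cdot 10^{-5}$
$B - X = \frac{1}{41592} - -49565 = \frac{1}{41592} + 49565 = \frac{2061507481}{41592}$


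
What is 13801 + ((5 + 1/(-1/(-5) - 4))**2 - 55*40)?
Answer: 4196061/361 ≈ 11623.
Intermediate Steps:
13801 + ((5 + 1/(-1/(-5) - 4))**2 - 55*40) = 13801 + ((5 + 1/(-1*(-1/5) - 4))**2 - 2200) = 13801 + ((5 + 1/(1/5 - 4))**2 - 2200) = 13801 + ((5 + 1/(-19/5))**2 - 2200) = 13801 + ((5 - 5/19)**2 - 2200) = 13801 + ((90/19)**2 - 2200) = 13801 + (8100/361 - 2200) = 13801 - 786100/361 = 4196061/361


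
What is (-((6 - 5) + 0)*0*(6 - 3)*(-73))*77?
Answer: 0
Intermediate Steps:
(-((6 - 5) + 0)*0*(6 - 3)*(-73))*77 = (-(1 + 0)*0*3*(-73))*77 = (-0*(-73))*77 = (-1*0*(-73))*77 = (0*(-73))*77 = 0*77 = 0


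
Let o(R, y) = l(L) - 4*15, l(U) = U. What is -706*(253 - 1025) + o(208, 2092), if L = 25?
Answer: 544997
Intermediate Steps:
o(R, y) = -35 (o(R, y) = 25 - 4*15 = 25 - 60 = -35)
-706*(253 - 1025) + o(208, 2092) = -706*(253 - 1025) - 35 = -706*(-772) - 35 = 545032 - 35 = 544997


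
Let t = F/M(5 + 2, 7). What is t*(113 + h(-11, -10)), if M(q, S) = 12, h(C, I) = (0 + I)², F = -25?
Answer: -1775/4 ≈ -443.75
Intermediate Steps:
h(C, I) = I²
t = -25/12 ≈ -2.0833
t*(113 + h(-11, -10)) = -25*(113 + (-10)²)/12 = -25*(113 + 100)/12 = -25/12*213 = -1775/4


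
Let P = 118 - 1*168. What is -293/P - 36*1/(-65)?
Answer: 4169/650 ≈ 6.4138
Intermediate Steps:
P = -50 (P = 118 - 168 = -50)
-293/P - 36*1/(-65) = -293/(-50) - 36*1/(-65) = -293*(-1/50) - 36*(-1/65) = 293/50 + 36/65 = 4169/650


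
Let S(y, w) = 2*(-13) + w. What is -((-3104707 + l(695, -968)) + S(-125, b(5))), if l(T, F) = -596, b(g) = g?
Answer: 3105324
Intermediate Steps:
S(y, w) = -26 + w
-((-3104707 + l(695, -968)) + S(-125, b(5))) = -((-3104707 - 596) + (-26 + 5)) = -(-3105303 - 21) = -1*(-3105324) = 3105324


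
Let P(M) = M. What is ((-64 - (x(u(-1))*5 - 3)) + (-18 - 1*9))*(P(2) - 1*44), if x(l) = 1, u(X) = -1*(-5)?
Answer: 3906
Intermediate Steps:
u(X) = 5
((-64 - (x(u(-1))*5 - 3)) + (-18 - 1*9))*(P(2) - 1*44) = ((-64 - (1*5 - 3)) + (-18 - 1*9))*(2 - 1*44) = ((-64 - (5 - 3)) + (-18 - 9))*(2 - 44) = ((-64 - 1*2) - 27)*(-42) = ((-64 - 2) - 27)*(-42) = (-66 - 27)*(-42) = -93*(-42) = 3906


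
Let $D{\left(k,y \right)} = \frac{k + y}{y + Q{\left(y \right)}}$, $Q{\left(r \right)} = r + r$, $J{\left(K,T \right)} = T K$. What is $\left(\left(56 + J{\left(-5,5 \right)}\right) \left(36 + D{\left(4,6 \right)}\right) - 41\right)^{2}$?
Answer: $\frac{96628900}{81} \approx 1.193 \cdot 10^{6}$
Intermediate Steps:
$J{\left(K,T \right)} = K T$
$Q{\left(r \right)} = 2 r$
$D{\left(k,y \right)} = \frac{k + y}{3 y}$ ($D{\left(k,y \right)} = \frac{k + y}{y + 2 y} = \frac{k + y}{3 y}$)
$\left(\left(56 + J{\left(-5,5 \right)}\right) \left(36 + D{\left(4,6 \right)}\right) - 41\right)^{2} = \left(\left(56 - 25\right) \left(36 + \frac{4 + 6}{3 \cdot 6}\right) - 41\right)^{2} = \left(\left(56 - 25\right) \left(36 + \frac{1}{3} \cdot \frac{1}{6} \cdot 10\right) - 41\right)^{2} = \left(31 \left(36 + \frac{5}{9}\right) - 41\right)^{2} = \left(31 \cdot \frac{329}{9} - 41\right)^{2} = \left(\frac{10199}{9} - 41\right)^{2} = \left(\frac{9830}{9}\right)^{2} = \frac{96628900}{81}$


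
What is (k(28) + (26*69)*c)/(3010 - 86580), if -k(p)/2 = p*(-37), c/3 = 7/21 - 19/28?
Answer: -599/233996 ≈ -0.0025599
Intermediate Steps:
c = -29/28 (c = 3*(7/21 - 19/28) = 3*(7*(1/21) - 19*1/28) = 3*(⅓ - 19/28) = 3*(-29/84) = -29/28 ≈ -1.0357)
k(p) = 74*p (k(p) = -2*p*(-37) = -(-74)*p = 74*p)
(k(28) + (26*69)*c)/(3010 - 86580) = (74*28 + (26*69)*(-29/28))/(3010 - 86580) = (2072 + 1794*(-29/28))/(-83570) = (2072 - 26013/14)*(-1/83570) = (2995/14)*(-1/83570) = -599/233996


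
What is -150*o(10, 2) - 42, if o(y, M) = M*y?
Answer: -3042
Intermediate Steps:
-150*o(10, 2) - 42 = -300*10 - 42 = -150*20 - 42 = -3000 - 42 = -3042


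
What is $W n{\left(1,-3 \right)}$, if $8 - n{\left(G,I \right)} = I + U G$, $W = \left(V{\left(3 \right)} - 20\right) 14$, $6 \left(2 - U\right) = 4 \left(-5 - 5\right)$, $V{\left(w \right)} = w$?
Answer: $- \frac{1666}{3} \approx -555.33$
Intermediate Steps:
$U = \frac{26}{3}$ ($U = 2 - \frac{4 \left(-5 - 5\right)}{6} = 2 - \frac{4 \left(-10\right)}{6} = 2 - - \frac{20}{3} = 2 + \frac{20}{3} = \frac{26}{3} \approx 8.6667$)
$W = -238$ ($W = \left(3 - 20\right) 14 = \left(-17\right) 14 = -238$)
$n{\left(G,I \right)} = 8 - I - \frac{26 G}{3}$ ($n{\left(G,I \right)} = 8 - \left(I + \frac{26 G}{3}\right) = 8 - I - \frac{26 G}{3}$)
$W n{\left(1,-3 \right)} = - 238 \left(8 - -3 - \frac{26}{3}\right) = - 238 \left(8 + 3 - \frac{26}{3}\right) = \left(-238\right) \frac{7}{3} = - \frac{1666}{3}$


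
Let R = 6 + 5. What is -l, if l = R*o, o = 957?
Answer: -10527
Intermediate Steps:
R = 11
l = 10527 (l = 11*957 = 10527)
-l = -1*10527 = -10527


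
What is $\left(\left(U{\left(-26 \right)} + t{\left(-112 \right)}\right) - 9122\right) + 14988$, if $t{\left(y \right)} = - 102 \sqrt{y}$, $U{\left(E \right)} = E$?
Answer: $5840 - 408 i \sqrt{7} \approx 5840.0 - 1079.5 i$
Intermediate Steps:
$\left(\left(U{\left(-26 \right)} + t{\left(-112 \right)}\right) - 9122\right) + 14988 = \left(\left(-26 - 102 \sqrt{-112}\right) - 9122\right) + 14988 = \left(\left(-26 - 102 \cdot 4 i \sqrt{7}\right) - 9122\right) + 14988 = \left(\left(-26 - 408 i \sqrt{7}\right) - 9122\right) + 14988 = \left(-9148 - 408 i \sqrt{7}\right) + 14988 = 5840 - 408 i \sqrt{7}$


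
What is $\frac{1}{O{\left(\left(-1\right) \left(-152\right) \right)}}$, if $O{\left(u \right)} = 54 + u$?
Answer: $\frac{1}{206} \approx 0.0048544$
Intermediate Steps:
$\frac{1}{O{\left(\left(-1\right) \left(-152\right) \right)}} = \frac{1}{54 - -152} = \frac{1}{54 + 152} = \frac{1}{206}$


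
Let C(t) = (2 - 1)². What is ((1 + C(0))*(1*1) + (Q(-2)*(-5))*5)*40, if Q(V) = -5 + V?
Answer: 7080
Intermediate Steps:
C(t) = 1 (C(t) = 1² = 1)
((1 + C(0))*(1*1) + (Q(-2)*(-5))*5)*40 = ((1 + 1)*(1*1) + ((-5 - 2)*(-5))*5)*40 = (2*1 - 7*(-5)*5)*40 = (2 + 35*5)*40 = (2 + 175)*40 = 177*40 = 7080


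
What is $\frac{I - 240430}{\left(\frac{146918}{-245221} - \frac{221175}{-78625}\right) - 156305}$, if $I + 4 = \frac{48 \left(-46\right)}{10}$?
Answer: $\frac{92798902842733}{60271920860324} \approx 1.5397$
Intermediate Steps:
$I = - \frac{1124}{5}$ ($I = -4 + \frac{48 \left(-46\right)}{10} = -4 - \frac{1104}{5} = - \frac{1124}{5} \approx -224.8$)
$\frac{I - 240430}{\left(\frac{146918}{-245221} - \frac{221175}{-78625}\right) - 156305} = \frac{- \frac{1124}{5} - 240430}{\left(\frac{146918}{-245221} - \frac{221175}{-78625}\right) - 156305} = - \frac{1203274}{5 \left(\left(146918 \left(- \frac{1}{245221}\right) - - \frac{8847}{3145}\right) - 156305\right)} = - \frac{1203274}{5 \left(\left(- \frac{146918}{245221} + \frac{8847}{3145}\right) - 156305\right)} = - \frac{1203274}{5 \left(\frac{1707413077}{771220045} - 156305\right)} = - \frac{1203274}{5 \left(- \frac{120543841720648}{771220045}\right)} = \left(- \frac{1203274}{5}\right) \left(- \frac{771220045}{120543841720648}\right) = \frac{92798902842733}{60271920860324}$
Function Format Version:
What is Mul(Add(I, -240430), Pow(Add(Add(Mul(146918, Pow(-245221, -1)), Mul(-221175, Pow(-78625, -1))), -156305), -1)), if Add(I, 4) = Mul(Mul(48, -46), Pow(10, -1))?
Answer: Rational(92798902842733, 60271920860324) ≈ 1.5397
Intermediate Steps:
I = Rational(-1124, 5) (I = Add(-4, Mul(Mul(48, -46), Pow(10, -1))) = Add(-4, Mul(-2208, Rational(1, 10))) = Add(-4, Rational(-1104, 5)) = Rational(-1124, 5) ≈ -224.80)
Mul(Add(I, -240430), Pow(Add(Add(Mul(146918, Pow(-245221, -1)), Mul(-221175, Pow(-78625, -1))), -156305), -1)) = Mul(Add(Rational(-1124, 5), -240430), Pow(Add(Add(Mul(146918, Pow(-245221, -1)), Mul(-221175, Pow(-78625, -1))), -156305), -1)) = Mul(Rational(-1203274, 5), Pow(Add(Add(Mul(146918, Rational(-1, 245221)), Mul(-221175, Rational(-1, 78625))), -156305), -1)) = Mul(Rational(-1203274, 5), Pow(Add(Add(Rational(-146918, 245221), Rational(8847, 3145)), -156305), -1)) = Mul(Rational(-1203274, 5), Pow(Add(Rational(1707413077, 771220045), -156305), -1)) = Mul(Rational(-1203274, 5), Pow(Rational(-120543841720648, 771220045), -1)) = Mul(Rational(-1203274, 5), Rational(-771220045, 120543841720648)) = Rational(92798902842733, 60271920860324)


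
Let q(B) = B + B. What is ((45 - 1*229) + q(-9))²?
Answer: 40804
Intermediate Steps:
q(B) = 2*B
((45 - 1*229) + q(-9))² = ((45 - 1*229) + 2*(-9))² = ((45 - 229) - 18)² = (-184 - 18)² = (-202)² = 40804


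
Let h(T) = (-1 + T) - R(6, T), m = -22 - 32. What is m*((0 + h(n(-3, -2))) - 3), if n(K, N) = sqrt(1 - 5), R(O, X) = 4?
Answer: 432 - 108*I ≈ 432.0 - 108.0*I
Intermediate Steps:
n(K, N) = 2*I (n(K, N) = sqrt(-4) = 2*I)
m = -54
h(T) = -5 + T (h(T) = (-1 + T) - 1*4 = (-1 + T) - 4 = -5 + T)
m*((0 + h(n(-3, -2))) - 3) = -54*((0 + (-5 + 2*I)) - 3) = -54*((-5 + 2*I) - 3) = -54*(-8 + 2*I) = 432 - 108*I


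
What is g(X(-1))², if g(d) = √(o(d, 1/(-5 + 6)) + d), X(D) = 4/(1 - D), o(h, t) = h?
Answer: 4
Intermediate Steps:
g(d) = √2*√d (g(d) = √(d + d) = √(2*d) = √2*√d)
g(X(-1))² = (√2*√(-4/(-1 - 1)))² = (√2*√(-4/(-2)))² = (√2*√(-4*(-½)))² = (√2*√2)² = 2² = 4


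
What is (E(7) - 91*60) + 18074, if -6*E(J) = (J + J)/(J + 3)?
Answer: 378413/30 ≈ 12614.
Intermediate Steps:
E(J) = -J/(3*(3 + J)) (E(J) = -(J + J)/(6*(J + 3)) = -2*J/(6*(3 + J)) = -J/(3*(3 + J)))
(E(7) - 91*60) + 18074 = (-1*7/(9 + 3*7) - 91*60) + 18074 = (-1*7/(9 + 21) - 5460) + 18074 = (-1*7/30 - 5460) + 18074 = (-1*7*1/30 - 5460) + 18074 = (-7/30 - 5460) + 18074 = -163807/30 + 18074 = 378413/30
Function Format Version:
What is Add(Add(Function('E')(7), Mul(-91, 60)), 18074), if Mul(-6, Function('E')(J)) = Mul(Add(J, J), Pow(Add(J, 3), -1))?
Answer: Rational(378413, 30) ≈ 12614.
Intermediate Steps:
Function('E')(J) = Mul(Rational(-1, 3), J, Pow(Add(3, J), -1)) (Function('E')(J) = Mul(Rational(-1, 6), Mul(Add(J, J), Pow(Add(J, 3), -1))) = Mul(Rational(-1, 6), Mul(Mul(2, J), Pow(Add(3, J), -1))) = Mul(Rational(-1, 6), Mul(2, J, Pow(Add(3, J), -1))) = Mul(Rational(-1, 3), J, Pow(Add(3, J), -1)))
Add(Add(Function('E')(7), Mul(-91, 60)), 18074) = Add(Add(Mul(-1, 7, Pow(Add(9, Mul(3, 7)), -1)), Mul(-91, 60)), 18074) = Add(Add(Mul(-1, 7, Pow(Add(9, 21), -1)), -5460), 18074) = Add(Add(Mul(-1, 7, Pow(30, -1)), -5460), 18074) = Add(Add(Mul(-1, 7, Rational(1, 30)), -5460), 18074) = Add(Add(Rational(-7, 30), -5460), 18074) = Add(Rational(-163807, 30), 18074) = Rational(378413, 30)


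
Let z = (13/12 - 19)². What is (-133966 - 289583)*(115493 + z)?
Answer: -784846509237/16 ≈ -4.9053e+10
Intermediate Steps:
z = 46225/144 (z = (13*(1/12) - 19)² = (13/12 - 19)² = (-215/12)² = 46225/144 ≈ 321.01)
(-133966 - 289583)*(115493 + z) = (-133966 - 289583)*(115493 + 46225/144) = -423549*16677217/144 = -784846509237/16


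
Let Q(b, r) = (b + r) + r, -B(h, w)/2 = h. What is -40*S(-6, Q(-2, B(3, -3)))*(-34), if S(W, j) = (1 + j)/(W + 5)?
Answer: 17680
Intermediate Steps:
B(h, w) = -2*h
Q(b, r) = b + 2*r
S(W, j) = (1 + j)/(5 + W)
-40*S(-6, Q(-2, B(3, -3)))*(-34) = -40*(1 + (-2 + 2*(-2*3)))/(5 - 6)*(-34) = -40*(1 + (-2 + 2*(-6)))/(-1)*(-34) = -(-40)*(1 + (-2 - 12))*(-34) = -(-40)*(1 - 14)*(-34) = -(-40)*(-13)*(-34) = -40*13*(-34) = -520*(-34) = 17680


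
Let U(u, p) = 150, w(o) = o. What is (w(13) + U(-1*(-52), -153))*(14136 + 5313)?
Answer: 3170187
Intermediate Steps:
(w(13) + U(-1*(-52), -153))*(14136 + 5313) = (13 + 150)*(14136 + 5313) = 163*19449 = 3170187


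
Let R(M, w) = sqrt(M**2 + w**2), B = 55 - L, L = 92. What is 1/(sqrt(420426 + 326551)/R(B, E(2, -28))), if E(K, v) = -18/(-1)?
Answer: sqrt(1264632061)/746977 ≈ 0.047607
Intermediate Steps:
B = -37 (B = 55 - 1*92 = 55 - 92 = -37)
E(K, v) = 18 (E(K, v) = -18*(-1) = 18)
1/(sqrt(420426 + 326551)/R(B, E(2, -28))) = 1/(sqrt(420426 + 326551)/(sqrt((-37)**2 + 18**2))) = 1/(sqrt(746977)/(sqrt(1369 + 324))) = 1/(sqrt(746977)/(sqrt(1693))) = 1/(sqrt(746977)*(sqrt(1693)/1693)) = 1/(sqrt(1264632061)/1693) = sqrt(1264632061)/746977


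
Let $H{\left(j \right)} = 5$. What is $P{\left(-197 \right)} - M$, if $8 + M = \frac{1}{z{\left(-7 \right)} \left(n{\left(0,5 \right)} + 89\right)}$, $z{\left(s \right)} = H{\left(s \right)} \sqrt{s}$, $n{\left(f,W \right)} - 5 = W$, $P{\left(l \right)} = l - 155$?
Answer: $-344 + \frac{i \sqrt{7}}{3465} \approx -344.0 + 0.00076356 i$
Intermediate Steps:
$P{\left(l \right)} = -155 + l$
$n{\left(f,W \right)} = 5 + W$
$z{\left(s \right)} = 5 \sqrt{s}$
$M = -8 - \frac{i \sqrt{7}}{3465}$ ($M = -8 + \frac{1}{5 \sqrt{-7} \left(\left(5 + 5\right) + 89\right)} = -8 + \frac{1}{5 i \sqrt{7} \left(10 + 89\right)} = -8 + \frac{1}{5 i \sqrt{7} \cdot 99} = -8 + \frac{1}{495 i \sqrt{7}} = -8 - \frac{i \sqrt{7}}{3465} \approx -8.0 - 0.00076356 i$)
$P{\left(-197 \right)} - M = \left(-155 - 197\right) - \left(-8 - \frac{i \sqrt{7}}{3465}\right) = -352 + \left(8 + \frac{i \sqrt{7}}{3465}\right) = -344 + \frac{i \sqrt{7}}{3465}$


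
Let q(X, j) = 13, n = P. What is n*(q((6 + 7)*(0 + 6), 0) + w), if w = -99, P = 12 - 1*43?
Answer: 2666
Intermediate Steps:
P = -31 (P = 12 - 43 = -31)
n = -31
n*(q((6 + 7)*(0 + 6), 0) + w) = -31*(13 - 99) = -31*(-86) = 2666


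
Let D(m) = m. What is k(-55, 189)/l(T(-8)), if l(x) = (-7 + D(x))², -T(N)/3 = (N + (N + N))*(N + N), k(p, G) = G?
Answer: 189/1343281 ≈ 0.00014070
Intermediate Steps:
T(N) = -18*N² (T(N) = -3*(N + (N + N))*(N + N) = -3*(N + 2*N)*2*N = -3*3*N*2*N = -18*N²)
l(x) = (-7 + x)²
k(-55, 189)/l(T(-8)) = 189/((-7 - 18*(-8)²)²) = 189/((-7 - 18*64)²) = 189/((-7 - 1152)²) = 189/((-1159)²) = 189/1343281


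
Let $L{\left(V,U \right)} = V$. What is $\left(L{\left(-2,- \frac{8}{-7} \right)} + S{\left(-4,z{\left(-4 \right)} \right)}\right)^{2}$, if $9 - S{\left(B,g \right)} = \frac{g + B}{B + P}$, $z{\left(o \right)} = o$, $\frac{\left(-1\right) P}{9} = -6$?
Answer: $\frac{32041}{625} \approx 51.266$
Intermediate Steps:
$P = 54$ ($P = \left(-9\right) \left(-6\right) = 54$)
$S{\left(B,g \right)} = 9 - \frac{B + g}{54 + B}$ ($S{\left(B,g \right)} = 9 - \frac{g + B}{B + 54} = 9 - \frac{B + g}{54 + B}$)
$\left(L{\left(-2,- \frac{8}{-7} \right)} + S{\left(-4,z{\left(-4 \right)} \right)}\right)^{2} = \left(-2 + \frac{486 - -4 + 8 \left(-4\right)}{54 - 4}\right)^{2} = \left(-2 + \frac{486 + 4 - 32}{50}\right)^{2} = \left(-2 + \frac{1}{50} \cdot 458\right)^{2} = \left(-2 + \frac{229}{25}\right)^{2} = \left(\frac{179}{25}\right)^{2} = \frac{32041}{625}$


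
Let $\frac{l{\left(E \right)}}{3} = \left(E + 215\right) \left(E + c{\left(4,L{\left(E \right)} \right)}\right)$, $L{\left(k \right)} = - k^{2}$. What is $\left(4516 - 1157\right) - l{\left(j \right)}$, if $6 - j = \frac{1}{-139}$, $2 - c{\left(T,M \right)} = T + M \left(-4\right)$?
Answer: $\frac{258910714541}{2685619} \approx 96406.0$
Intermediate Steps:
$c{\left(T,M \right)} = 2 - T + 4 M$ ($c{\left(T,M \right)} = 2 - \left(T + M \left(-4\right)\right) = 2 - \left(T - 4 M\right) = 2 + \left(- T + 4 M\right) = 2 - T + 4 M$)
$j = \frac{835}{139}$ ($j = 6 - \frac{1}{-139} = 6 - - \frac{1}{139} = 6 + \frac{1}{139} = \frac{835}{139} \approx 6.0072$)
$l{\left(E \right)} = 3 \left(215 + E\right) \left(-2 + E - 4 E^{2}\right)$ ($l{\left(E \right)} = 3 \left(E + 215\right) \left(E + \left(2 - 4 + 4 \left(- E^{2}\right)\right)\right) = 3 \left(215 + E\right) \left(E - \left(2 + 4 E^{2}\right)\right) = 3 \left(215 + E\right) \left(-2 + E - 4 E^{2}\right)$)
$\left(4516 - 1157\right) - l{\left(j \right)} = \left(4516 - 1157\right) - \left(-1290 - 2577 \left(\frac{835}{139}\right)^{2} - 12 \left(\frac{835}{139}\right)^{3} + 639 \cdot \frac{835}{139}\right) = \left(4516 - 1157\right) - \left(-1290 - \frac{1796748825}{19321} - \frac{6986194500}{2685619} + \frac{533565}{139}\right) = 3359 - \left(-1290 - \frac{1796748825}{19321} - \frac{6986194500}{2685619} + \frac{533565}{139}\right) = 3359 - - \frac{249889720320}{2685619} = 3359 + \frac{249889720320}{2685619} = \frac{258910714541}{2685619}$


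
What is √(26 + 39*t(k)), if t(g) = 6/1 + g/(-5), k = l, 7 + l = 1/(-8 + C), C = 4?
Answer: √31655/10 ≈ 17.792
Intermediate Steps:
l = -29/4 (l = -7 + 1/(-8 + 4) = -7 + 1/(-4) = -7 - ¼ = -29/4 ≈ -7.2500)
k = -29/4 ≈ -7.2500
t(g) = 6 - g/5 (t(g) = 6*1 + g*(-⅕) = 6 - g/5)
√(26 + 39*t(k)) = √(26 + 39*(6 - ⅕*(-29/4))) = √(26 + 39*(6 + 29/20)) = √(26 + 39*(149/20)) = √(26 + 5811/20) = √(6331/20) = √31655/10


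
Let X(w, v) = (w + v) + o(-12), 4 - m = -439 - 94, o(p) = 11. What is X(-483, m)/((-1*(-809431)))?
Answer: 65/809431 ≈ 8.0303e-5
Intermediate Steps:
m = 537 (m = 4 - (-439 - 94) = 4 - 1*(-533) = 4 + 533 = 537)
X(w, v) = 11 + v + w (X(w, v) = (w + v) + 11 = (v + w) + 11 = 11 + v + w)
X(-483, m)/((-1*(-809431))) = (11 + 537 - 483)/((-1*(-809431))) = 65/809431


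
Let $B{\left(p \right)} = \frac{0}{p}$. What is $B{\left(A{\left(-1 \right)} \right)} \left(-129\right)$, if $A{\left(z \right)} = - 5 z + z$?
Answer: $0$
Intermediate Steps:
$A{\left(z \right)} = - 4 z$
$B{\left(p \right)} = 0$
$B{\left(A{\left(-1 \right)} \right)} \left(-129\right) = 0 \left(-129\right) = 0$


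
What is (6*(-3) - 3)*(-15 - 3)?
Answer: 378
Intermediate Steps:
(6*(-3) - 3)*(-15 - 3) = (-18 - 3)*(-18) = -21*(-18) = 378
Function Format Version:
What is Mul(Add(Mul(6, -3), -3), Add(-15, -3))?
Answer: 378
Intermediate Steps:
Mul(Add(Mul(6, -3), -3), Add(-15, -3)) = Mul(Add(-18, -3), -18) = Mul(-21, -18) = 378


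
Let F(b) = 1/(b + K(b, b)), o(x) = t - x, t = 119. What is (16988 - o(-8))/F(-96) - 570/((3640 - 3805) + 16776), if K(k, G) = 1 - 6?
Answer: -9429295247/5537 ≈ -1.7030e+6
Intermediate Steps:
K(k, G) = -5
o(x) = 119 - x
F(b) = 1/(-5 + b) (F(b) = 1/(b - 5) = 1/(-5 + b))
(16988 - o(-8))/F(-96) - 570/((3640 - 3805) + 16776) = (16988 - (119 - 1*(-8)))/(1/(-5 - 96)) - 570/((3640 - 3805) + 16776) = (16988 - (119 + 8))/(1/(-101)) - 570/(-165 + 16776) = (16988 - 1*127)/(-1/101) - 570/16611 = (16988 - 127)*(-101) - 570*1/16611 = 16861*(-101) - 190/5537 = -1702961 - 190/5537 = -9429295247/5537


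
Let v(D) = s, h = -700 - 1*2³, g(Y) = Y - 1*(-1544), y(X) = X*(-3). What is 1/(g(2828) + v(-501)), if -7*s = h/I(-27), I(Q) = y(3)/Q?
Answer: 7/32728 ≈ 0.00021388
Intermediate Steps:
y(X) = -3*X
I(Q) = -9/Q (I(Q) = (-3*3)/Q = -9/Q)
g(Y) = 1544 + Y (g(Y) = Y + 1544 = 1544 + Y)
h = -708 (h = -700 - 1*8 = -700 - 8 = -708)
s = 2124/7 (s = -(-708)/(7*((-9/(-27)))) = -(-708)/(7*((-9*(-1/27)))) = -(-708)/(7*⅓) = -(-708)*3/7 = -⅐*(-2124) = 2124/7 ≈ 303.43)
v(D) = 2124/7
1/(g(2828) + v(-501)) = 1/((1544 + 2828) + 2124/7) = 1/(4372 + 2124/7) = 1/(32728/7) = 7/32728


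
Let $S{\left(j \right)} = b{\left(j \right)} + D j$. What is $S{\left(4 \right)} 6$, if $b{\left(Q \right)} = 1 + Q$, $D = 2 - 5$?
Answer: $-42$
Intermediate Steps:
$D = -3$
$S{\left(j \right)} = 1 - 2 j$ ($S{\left(j \right)} = \left(1 + j\right) - 3 j = 1 - 2 j$)
$S{\left(4 \right)} 6 = \left(1 - 8\right) 6 = \left(-7\right) 6 = -42$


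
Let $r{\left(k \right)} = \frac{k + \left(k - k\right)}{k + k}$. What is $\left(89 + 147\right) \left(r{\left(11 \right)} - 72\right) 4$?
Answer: $-67496$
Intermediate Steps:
$r{\left(k \right)} = \frac{1}{2}$ ($r{\left(k \right)} = \frac{k + 0}{2 k} = k \frac{1}{2 k} = \frac{1}{2}$)
$\left(89 + 147\right) \left(r{\left(11 \right)} - 72\right) 4 = \left(89 + 147\right) \left(\frac{1}{2} - 72\right) 4 = 236 \left(- \frac{143}{2}\right) 4 = \left(-16874\right) 4 = -67496$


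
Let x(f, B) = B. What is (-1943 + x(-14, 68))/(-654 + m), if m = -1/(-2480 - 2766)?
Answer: 9836250/3430883 ≈ 2.8670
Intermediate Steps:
m = 1/5246 (m = -1/(-5246) = -1*(-1/5246) = 1/5246 ≈ 0.00019062)
(-1943 + x(-14, 68))/(-654 + m) = (-1943 + 68)/(-654 + 1/5246) = -1875/(-3430883/5246) = -1875*(-5246/3430883) = 9836250/3430883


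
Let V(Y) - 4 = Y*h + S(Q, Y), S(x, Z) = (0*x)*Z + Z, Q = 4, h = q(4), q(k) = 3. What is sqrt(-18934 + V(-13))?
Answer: I*sqrt(18982) ≈ 137.78*I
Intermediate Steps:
h = 3
S(x, Z) = Z (S(x, Z) = 0*Z + Z = 0 + Z = Z)
V(Y) = 4 + 4*Y (V(Y) = 4 + (Y*3 + Y) = 4 + (3*Y + Y) = 4 + 4*Y)
sqrt(-18934 + V(-13)) = sqrt(-18934 + (4 + 4*(-13))) = sqrt(-18934 + (4 - 52)) = sqrt(-18934 - 48) = sqrt(-18982) = I*sqrt(18982)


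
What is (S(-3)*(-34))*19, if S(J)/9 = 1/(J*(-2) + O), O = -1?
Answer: -5814/5 ≈ -1162.8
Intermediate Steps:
S(J) = 9/(-1 - 2*J) (S(J) = 9/(J*(-2) - 1) = 9/(-2*J - 1) = 9/(-1 - 2*J))
(S(-3)*(-34))*19 = (-9/(1 + 2*(-3))*(-34))*19 = (-9/(1 - 6)*(-34))*19 = (-9/(-5)*(-34))*19 = (-9*(-⅕)*(-34))*19 = ((9/5)*(-34))*19 = -306/5*19 = -5814/5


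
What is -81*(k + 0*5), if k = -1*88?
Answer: 7128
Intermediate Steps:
k = -88
-81*(k + 0*5) = -81*(-88 + 0*5) = -81*(-88 + 0) = -81*(-88) = 7128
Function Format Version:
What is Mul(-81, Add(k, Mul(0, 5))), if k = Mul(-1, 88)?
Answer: 7128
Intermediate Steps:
k = -88
Mul(-81, Add(k, Mul(0, 5))) = Mul(-81, Add(-88, Mul(0, 5))) = Mul(-81, Add(-88, 0)) = Mul(-81, -88) = 7128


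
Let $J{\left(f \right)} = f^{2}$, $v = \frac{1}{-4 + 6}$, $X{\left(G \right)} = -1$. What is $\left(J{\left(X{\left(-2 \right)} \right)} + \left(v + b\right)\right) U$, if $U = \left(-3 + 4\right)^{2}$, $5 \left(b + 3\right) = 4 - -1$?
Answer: $- \frac{1}{2} \approx -0.5$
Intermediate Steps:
$b = -2$ ($b = -3 + \frac{4 - -1}{5} = -3 + \frac{4 + 1}{5} = -3 + \frac{1}{5} \cdot 5 = -3 + 1 = -2$)
$v = \frac{1}{2} \approx 0.5$
$U = 1$ ($U = 1^{2} = 1$)
$\left(J{\left(X{\left(-2 \right)} \right)} + \left(v + b\right)\right) U = \left(\left(-1\right)^{2} + \left(\frac{1}{2} - 2\right)\right) 1 = \left(1 - \frac{3}{2}\right) 1 = \left(- \frac{1}{2}\right) 1 = - \frac{1}{2}$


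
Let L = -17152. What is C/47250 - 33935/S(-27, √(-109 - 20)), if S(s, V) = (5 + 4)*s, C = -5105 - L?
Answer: 8499239/60750 ≈ 139.91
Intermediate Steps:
C = 12047 (C = -5105 - 1*(-17152) = -5105 + 17152 = 12047)
S(s, V) = 9*s
C/47250 - 33935/S(-27, √(-109 - 20)) = 12047/47250 - 33935/(9*(-27)) = 12047*(1/47250) - 33935/(-243) = 1721/6750 - 33935*(-1/243) = 1721/6750 + 33935/243 = 8499239/60750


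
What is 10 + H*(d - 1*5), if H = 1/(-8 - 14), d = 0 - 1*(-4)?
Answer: 221/22 ≈ 10.045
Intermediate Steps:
d = 4 (d = 0 + 4 = 4)
H = -1/22 (H = 1/(-22) = -1/22 ≈ -0.045455)
10 + H*(d - 1*5) = 10 - (4 - 1*5)/22 = 10 - (4 - 5)/22 = 10 - 1/22*(-1) = 10 + 1/22 = 221/22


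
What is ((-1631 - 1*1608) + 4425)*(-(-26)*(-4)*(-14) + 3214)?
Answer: 5538620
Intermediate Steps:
((-1631 - 1*1608) + 4425)*(-(-26)*(-4)*(-14) + 3214) = ((-1631 - 1608) + 4425)*(-13*8*(-14) + 3214) = (-3239 + 4425)*(-104*(-14) + 3214) = 1186*(1456 + 3214) = 1186*4670 = 5538620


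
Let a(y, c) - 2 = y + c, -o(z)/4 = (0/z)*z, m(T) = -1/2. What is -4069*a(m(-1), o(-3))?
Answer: -12207/2 ≈ -6103.5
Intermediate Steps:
m(T) = -1/2 (m(T) = -1*1/2 = -1/2)
o(z) = 0 (o(z) = -4*0/z*z = -0*z = -4*0 = 0)
a(y, c) = 2 + c + y (a(y, c) = 2 + (y + c) = 2 + (c + y) = 2 + c + y)
-4069*a(m(-1), o(-3)) = -4069*(2 + 0 - 1/2) = -4069*3/2 = -12207/2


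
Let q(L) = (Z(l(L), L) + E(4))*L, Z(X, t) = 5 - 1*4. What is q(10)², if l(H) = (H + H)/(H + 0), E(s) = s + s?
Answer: 8100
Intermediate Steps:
E(s) = 2*s
l(H) = 2 (l(H) = (2*H)/H = 2)
Z(X, t) = 1 (Z(X, t) = 5 - 4 = 1)
q(L) = 9*L (q(L) = (1 + 2*4)*L = (1 + 8)*L = 9*L)
q(10)² = (9*10)² = 90² = 8100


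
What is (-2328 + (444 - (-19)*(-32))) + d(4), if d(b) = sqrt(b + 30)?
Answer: -2492 + sqrt(34) ≈ -2486.2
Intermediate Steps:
d(b) = sqrt(30 + b)
(-2328 + (444 - (-19)*(-32))) + d(4) = (-2328 + (444 - (-19)*(-32))) + sqrt(30 + 4) = (-2328 + (444 - 1*608)) + sqrt(34) = (-2328 + (444 - 608)) + sqrt(34) = (-2328 - 164) + sqrt(34) = -2492 + sqrt(34)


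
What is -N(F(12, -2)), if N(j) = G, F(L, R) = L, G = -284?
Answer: 284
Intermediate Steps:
N(j) = -284
-N(F(12, -2)) = -1*(-284) = 284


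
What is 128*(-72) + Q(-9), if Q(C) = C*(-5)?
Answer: -9171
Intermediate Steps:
Q(C) = -5*C
128*(-72) + Q(-9) = 128*(-72) - 5*(-9) = -9216 + 45 = -9171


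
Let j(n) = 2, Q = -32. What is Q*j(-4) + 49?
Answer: -15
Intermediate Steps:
Q*j(-4) + 49 = -32*2 + 49 = -64 + 49 = -15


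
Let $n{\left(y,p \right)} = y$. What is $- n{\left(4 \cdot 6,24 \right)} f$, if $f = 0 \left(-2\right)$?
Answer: $0$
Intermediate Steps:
$f = 0$
$- n{\left(4 \cdot 6,24 \right)} f = - 4 \cdot 6 \cdot 0 = \left(-1\right) 24 \cdot 0 = \left(-24\right) 0 = 0$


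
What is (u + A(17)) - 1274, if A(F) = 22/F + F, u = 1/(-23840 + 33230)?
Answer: -200448313/159630 ≈ -1255.7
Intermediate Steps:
u = 1/9390 ≈ 0.00010650
A(F) = F + 22/F
(u + A(17)) - 1274 = (1/9390 + (17 + 22/17)) - 1274 = (1/9390 + 311/17) - 1274 = 2920307/159630 - 1274 = -200448313/159630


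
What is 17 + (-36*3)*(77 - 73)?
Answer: -415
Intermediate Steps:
17 + (-36*3)*(77 - 73) = 17 - 108*4 = 17 - 432 = -415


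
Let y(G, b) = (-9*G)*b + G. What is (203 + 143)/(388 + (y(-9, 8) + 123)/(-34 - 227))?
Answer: 15051/16751 ≈ 0.89851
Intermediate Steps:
y(G, b) = G - 9*G*b (y(G, b) = -9*G*b + G = G - 9*G*b)
(203 + 143)/(388 + (y(-9, 8) + 123)/(-34 - 227)) = (203 + 143)/(388 + (-9*(1 - 9*8) + 123)/(-34 - 227)) = 346/(388 + (-9*(1 - 72) + 123)/(-261)) = 346/(388 + (-9*(-71) + 123)*(-1/261)) = 346/(388 + (639 + 123)*(-1/261)) = 346/(388 + 762*(-1/261)) = 346/(388 - 254/87) = 346/(33502/87) = (87/33502)*346 = 15051/16751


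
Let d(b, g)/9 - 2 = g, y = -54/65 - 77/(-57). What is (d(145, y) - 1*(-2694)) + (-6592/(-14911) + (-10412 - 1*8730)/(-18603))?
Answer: 5509900469527/2027075895 ≈ 2718.2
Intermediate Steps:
y = 1927/3705 (y = -54*1/65 - 77*(-1/57) = -54/65 + 77/57 = 1927/3705 ≈ 0.52011)
d(b, g) = 18 + 9*g
(d(145, y) - 1*(-2694)) + (-6592/(-14911) + (-10412 - 1*8730)/(-18603)) = ((18 + 9*(1927/3705)) - 1*(-2694)) + (-6592/(-14911) + (-10412 - 1*8730)/(-18603)) = ((18 + 5781/1235) + 2694) + (-6592*(-1/14911) + (-10412 - 8730)*(-1/18603)) = (28011/1235 + 2694) + (6592/14911 - 19142*(-1/18603)) = 3355101/1235 + (6592/14911 + 19142/18603) = 3355101/1235 + 31389026/21337641 = 5509900469527/2027075895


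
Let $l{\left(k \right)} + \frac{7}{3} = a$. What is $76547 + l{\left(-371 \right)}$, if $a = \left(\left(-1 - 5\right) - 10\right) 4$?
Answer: $\frac{229442}{3} \approx 76481.0$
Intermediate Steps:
$a = -64$ ($a = \left(\left(-1 - 5\right) - 10\right) 4 = \left(-6 - 10\right) 4 = \left(-16\right) 4 = -64$)
$l{\left(k \right)} = - \frac{199}{3}$ ($l{\left(k \right)} = - \frac{7}{3} - 64 = - \frac{199}{3}$)
$76547 + l{\left(-371 \right)} = 76547 - \frac{199}{3} = \frac{229442}{3}$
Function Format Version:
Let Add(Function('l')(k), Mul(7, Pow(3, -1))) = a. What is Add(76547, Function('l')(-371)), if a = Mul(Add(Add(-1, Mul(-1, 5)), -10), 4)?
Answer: Rational(229442, 3) ≈ 76481.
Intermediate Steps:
a = -64 (a = Mul(Add(Add(-1, -5), -10), 4) = Mul(Add(-6, -10), 4) = Mul(-16, 4) = -64)
Function('l')(k) = Rational(-199, 3) (Function('l')(k) = Add(Rational(-7, 3), -64) = Rational(-199, 3))
Add(76547, Function('l')(-371)) = Add(76547, Rational(-199, 3)) = Rational(229442, 3)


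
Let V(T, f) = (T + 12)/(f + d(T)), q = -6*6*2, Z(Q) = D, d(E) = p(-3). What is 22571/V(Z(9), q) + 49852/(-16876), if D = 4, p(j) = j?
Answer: -7142228083/67504 ≈ -1.0580e+5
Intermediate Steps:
d(E) = -3
Z(Q) = 4
q = -72 (q = -36*2 = -72)
V(T, f) = (12 + T)/(-3 + f) (V(T, f) = (T + 12)/(f - 3) = (12 + T)/(-3 + f))
22571/V(Z(9), q) + 49852/(-16876) = 22571/(((12 + 4)/(-3 - 72))) + 49852/(-16876) = 22571/((16/(-75))) + 49852*(-1/16876) = 22571/((-1/75*16)) - 12463/4219 = 22571/(-16/75) - 12463/4219 = 22571*(-75/16) - 12463/4219 = -1692825/16 - 12463/4219 = -7142228083/67504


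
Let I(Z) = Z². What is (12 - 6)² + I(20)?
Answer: 436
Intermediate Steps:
(12 - 6)² + I(20) = (12 - 6)² + 20² = 6² + 400 = 36 + 400 = 436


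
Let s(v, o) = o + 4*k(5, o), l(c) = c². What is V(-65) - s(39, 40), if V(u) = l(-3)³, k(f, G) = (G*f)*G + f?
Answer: -31331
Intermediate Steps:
k(f, G) = f + f*G² (k(f, G) = f*G² + f = f + f*G²)
V(u) = 729 (V(u) = ((-3)²)³ = 9³ = 729)
s(v, o) = 20 + o + 20*o² (s(v, o) = o + 4*(5*(1 + o²)) = o + 4*(5 + 5*o²) = o + (20 + 20*o²) = 20 + o + 20*o²)
V(-65) - s(39, 40) = 729 - (20 + 40 + 20*40²) = 729 - (20 + 40 + 20*1600) = 729 - (20 + 40 + 32000) = 729 - 1*32060 = 729 - 32060 = -31331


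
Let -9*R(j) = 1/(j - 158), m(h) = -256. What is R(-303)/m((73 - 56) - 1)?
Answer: -1/1062144 ≈ -9.4149e-7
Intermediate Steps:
R(j) = -1/(9*(-158 + j)) (R(j) = -1/(9*(j - 158)) = -1/(9*(-158 + j)))
R(-303)/m((73 - 56) - 1) = -1/(-1422 + 9*(-303))/(-256) = -1/(-1422 - 2727)*(-1/256) = -1/(-4149)*(-1/256) = -1*(-1/4149)*(-1/256) = (1/4149)*(-1/256) = -1/1062144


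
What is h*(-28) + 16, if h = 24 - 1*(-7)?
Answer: -852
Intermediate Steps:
h = 31 (h = 24 + 7 = 31)
h*(-28) + 16 = 31*(-28) + 16 = -868 + 16 = -852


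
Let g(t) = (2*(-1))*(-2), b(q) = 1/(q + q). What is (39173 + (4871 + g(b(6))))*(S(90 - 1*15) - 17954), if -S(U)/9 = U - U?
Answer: -790837792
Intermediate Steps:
b(q) = 1/(2*q)
g(t) = 4 (g(t) = -2*(-2) = 4)
S(U) = 0 (S(U) = -9*(U - U) = -9*0 = 0)
(39173 + (4871 + g(b(6))))*(S(90 - 1*15) - 17954) = (39173 + (4871 + 4))*(0 - 17954) = (39173 + 4875)*(-17954) = 44048*(-17954) = -790837792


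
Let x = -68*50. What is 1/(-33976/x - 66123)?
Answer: -425/28098028 ≈ -1.5126e-5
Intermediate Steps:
x = -3400
1/(-33976/x - 66123) = 1/(-33976/(-3400) - 66123) = 1/(-33976*(-1/3400) - 66123) = 1/(4247/425 - 66123) = 1/(-28098028/425) = -425/28098028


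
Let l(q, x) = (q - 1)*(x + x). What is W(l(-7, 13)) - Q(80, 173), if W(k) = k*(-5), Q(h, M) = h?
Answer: 960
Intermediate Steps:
l(q, x) = 2*x*(-1 + q) (l(q, x) = (-1 + q)*(2*x) = 2*x*(-1 + q))
W(k) = -5*k
W(l(-7, 13)) - Q(80, 173) = -10*13*(-1 - 7) - 1*80 = -10*13*(-8) - 80 = -5*(-208) - 80 = 1040 - 80 = 960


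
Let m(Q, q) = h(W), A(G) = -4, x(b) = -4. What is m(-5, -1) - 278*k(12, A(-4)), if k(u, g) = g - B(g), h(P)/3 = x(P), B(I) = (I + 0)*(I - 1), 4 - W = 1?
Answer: 6660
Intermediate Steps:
W = 3 (W = 4 - 1*1 = 4 - 1 = 3)
B(I) = I*(-1 + I)
h(P) = -12 (h(P) = 3*(-4) = -12)
m(Q, q) = -12
k(u, g) = g - g*(-1 + g)
m(-5, -1) - 278*k(12, A(-4)) = -12 - (-1112)*(2 - 1*(-4)) = -12 - (-1112)*(2 + 4) = -12 - (-1112)*6 = -12 - 278*(-24) = -12 + 6672 = 6660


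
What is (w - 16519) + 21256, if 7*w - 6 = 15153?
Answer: 48318/7 ≈ 6902.6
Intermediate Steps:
w = 15159/7 (w = 6/7 + (⅐)*15153 = 6/7 + 15153/7 = 15159/7 ≈ 2165.6)
(w - 16519) + 21256 = (15159/7 - 16519) + 21256 = -100474/7 + 21256 = 48318/7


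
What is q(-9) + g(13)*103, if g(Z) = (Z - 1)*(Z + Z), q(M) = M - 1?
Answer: 32126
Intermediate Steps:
q(M) = -1 + M
g(Z) = 2*Z*(-1 + Z) (g(Z) = (-1 + Z)*(2*Z) = 2*Z*(-1 + Z))
q(-9) + g(13)*103 = (-1 - 9) + (2*13*(-1 + 13))*103 = -10 + (2*13*12)*103 = -10 + 312*103 = -10 + 32136 = 32126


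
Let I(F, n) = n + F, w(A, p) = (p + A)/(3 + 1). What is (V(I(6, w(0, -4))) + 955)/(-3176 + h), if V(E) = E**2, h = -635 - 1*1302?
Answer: -980/5113 ≈ -0.19167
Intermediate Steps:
w(A, p) = A/4 + p/4 (w(A, p) = (A + p)/4 = (A + p)*(1/4) = A/4 + p/4)
I(F, n) = F + n
h = -1937 (h = -635 - 1302 = -1937)
(V(I(6, w(0, -4))) + 955)/(-3176 + h) = ((6 + ((1/4)*0 + (1/4)*(-4)))**2 + 955)/(-3176 - 1937) = ((6 + (0 - 1))**2 + 955)/(-5113) = ((6 - 1)**2 + 955)*(-1/5113) = (5**2 + 955)*(-1/5113) = (25 + 955)*(-1/5113) = 980*(-1/5113) = -980/5113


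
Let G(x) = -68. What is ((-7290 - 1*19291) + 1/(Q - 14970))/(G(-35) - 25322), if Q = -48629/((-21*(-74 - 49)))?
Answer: 73508120953/70214483515 ≈ 1.0469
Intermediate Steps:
Q = -6947/369 (Q = -48629/((-21*(-123))) = -48629/2583 = -1*6947/369 = -6947/369 ≈ -18.827)
((-7290 - 1*19291) + 1/(Q - 14970))/(G(-35) - 25322) = ((-7290 - 1*19291) + 1/(-6947/369 - 14970))/(-68 - 25322) = ((-7290 - 19291) + 1/(-5530877/369))/(-25390) = (-26581 - 369/5530877)*(-1/25390) = -147016241906/5530877*(-1/25390) = 73508120953/70214483515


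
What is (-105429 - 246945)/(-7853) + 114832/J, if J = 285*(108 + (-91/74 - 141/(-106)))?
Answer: 23057312821006/474444688425 ≈ 48.599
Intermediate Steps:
J = 60415725/1961 (J = 285*(108 + (-91*1/74 - 141*(-1/106))) = 285*(108 + (-91/74 + 141/106)) = 285*(108 + 197/1961) = 285*(211985/1961) = 60415725/1961 ≈ 30809.)
(-105429 - 246945)/(-7853) + 114832/J = (-105429 - 246945)/(-7853) + 114832/(60415725/1961) = -352374*(-1/7853) + 114832*(1961/60415725) = 352374/7853 + 225185552/60415725 = 23057312821006/474444688425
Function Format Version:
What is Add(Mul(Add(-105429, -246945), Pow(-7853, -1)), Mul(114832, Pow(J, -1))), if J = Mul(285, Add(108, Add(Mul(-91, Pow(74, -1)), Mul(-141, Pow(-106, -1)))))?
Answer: Rational(23057312821006, 474444688425) ≈ 48.599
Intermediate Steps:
J = Rational(60415725, 1961) (J = Mul(285, Add(108, Add(Mul(-91, Rational(1, 74)), Mul(-141, Rational(-1, 106))))) = Mul(285, Add(108, Add(Rational(-91, 74), Rational(141, 106)))) = Mul(285, Add(108, Rational(197, 1961))) = Mul(285, Rational(211985, 1961)) = Rational(60415725, 1961) ≈ 30809.)
Add(Mul(Add(-105429, -246945), Pow(-7853, -1)), Mul(114832, Pow(J, -1))) = Add(Mul(Add(-105429, -246945), Pow(-7853, -1)), Mul(114832, Pow(Rational(60415725, 1961), -1))) = Add(Mul(-352374, Rational(-1, 7853)), Mul(114832, Rational(1961, 60415725))) = Add(Rational(352374, 7853), Rational(225185552, 60415725)) = Rational(23057312821006, 474444688425)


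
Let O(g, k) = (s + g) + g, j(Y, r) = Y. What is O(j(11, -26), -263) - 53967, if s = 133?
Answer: -53812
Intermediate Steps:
O(g, k) = 133 + 2*g (O(g, k) = (133 + g) + g = 133 + 2*g)
O(j(11, -26), -263) - 53967 = (133 + 2*11) - 53967 = (133 + 22) - 53967 = 155 - 53967 = -53812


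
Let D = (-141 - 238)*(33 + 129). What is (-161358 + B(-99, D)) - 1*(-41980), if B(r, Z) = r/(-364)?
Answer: -43453493/364 ≈ -1.1938e+5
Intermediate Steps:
D = -61398 (D = -379*162 = -61398)
B(r, Z) = -r/364 (B(r, Z) = r*(-1/364) = -r/364)
(-161358 + B(-99, D)) - 1*(-41980) = (-161358 - 1/364*(-99)) - 1*(-41980) = (-161358 + 99/364) + 41980 = -58734213/364 + 41980 = -43453493/364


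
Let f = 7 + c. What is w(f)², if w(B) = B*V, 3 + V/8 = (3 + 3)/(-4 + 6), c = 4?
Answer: 0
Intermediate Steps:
V = 0 (V = -24 + 8*((3 + 3)/(-4 + 6)) = -24 + 8*(6/2) = -24 + 8*(6*(½)) = -24 + 8*3 = -24 + 24 = 0)
f = 11 (f = 7 + 4 = 11)
w(B) = 0 (w(B) = B*0 = 0)
w(f)² = 0² = 0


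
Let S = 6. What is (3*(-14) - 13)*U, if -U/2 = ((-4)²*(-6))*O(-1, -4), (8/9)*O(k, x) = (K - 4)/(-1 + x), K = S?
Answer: 4752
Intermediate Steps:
K = 6
O(k, x) = 9/(4*(-1 + x)) (O(k, x) = 9*((6 - 4)/(-1 + x))/8 = 9*(2/(-1 + x))/8 = 9/(4*(-1 + x)))
U = -432/5 (U = -2*(-4)²*(-6)*9/(4*(-1 - 4)) = -2*16*(-6)*(9/4)/(-5) = -(-192)*(9/4)*(-⅕) = -(-192)*(-9)/20 = -2*216/5 = -432/5 ≈ -86.400)
(3*(-14) - 13)*U = (3*(-14) - 13)*(-432/5) = (-42 - 13)*(-432/5) = -55*(-432/5) = 4752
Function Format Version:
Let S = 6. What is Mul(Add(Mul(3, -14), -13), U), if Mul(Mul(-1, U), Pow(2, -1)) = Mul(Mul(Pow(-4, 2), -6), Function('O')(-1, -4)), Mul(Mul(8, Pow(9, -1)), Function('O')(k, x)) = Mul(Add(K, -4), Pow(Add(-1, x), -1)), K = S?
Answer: 4752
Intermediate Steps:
K = 6
Function('O')(k, x) = Mul(Rational(9, 4), Pow(Add(-1, x), -1)) (Function('O')(k, x) = Mul(Rational(9, 8), Mul(Add(6, -4), Pow(Add(-1, x), -1))) = Mul(Rational(9, 8), Mul(2, Pow(Add(-1, x), -1))) = Mul(Rational(9, 4), Pow(Add(-1, x), -1)))
U = Rational(-432, 5) (U = Mul(-2, Mul(Mul(Pow(-4, 2), -6), Mul(Rational(9, 4), Pow(Add(-1, -4), -1)))) = Mul(-2, Mul(Mul(16, -6), Mul(Rational(9, 4), Pow(-5, -1)))) = Mul(-2, Mul(-96, Mul(Rational(9, 4), Rational(-1, 5)))) = Mul(-2, Mul(-96, Rational(-9, 20))) = Mul(-2, Rational(216, 5)) = Rational(-432, 5) ≈ -86.400)
Mul(Add(Mul(3, -14), -13), U) = Mul(Add(Mul(3, -14), -13), Rational(-432, 5)) = Mul(Add(-42, -13), Rational(-432, 5)) = Mul(-55, Rational(-432, 5)) = 4752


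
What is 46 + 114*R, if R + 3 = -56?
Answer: -6680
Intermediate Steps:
R = -59 (R = -3 - 56 = -59)
46 + 114*R = 46 + 114*(-59) = 46 - 6726 = -6680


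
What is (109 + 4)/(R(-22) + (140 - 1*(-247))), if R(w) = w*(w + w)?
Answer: 113/1355 ≈ 0.083395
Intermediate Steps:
R(w) = 2*w**2 (R(w) = w*(2*w) = 2*w**2)
(109 + 4)/(R(-22) + (140 - 1*(-247))) = (109 + 4)/(2*(-22)**2 + (140 - 1*(-247))) = 113/(2*484 + (140 + 247)) = 113/(968 + 387) = 113/1355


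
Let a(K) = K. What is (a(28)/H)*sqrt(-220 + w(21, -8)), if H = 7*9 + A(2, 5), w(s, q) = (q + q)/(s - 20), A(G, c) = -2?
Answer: 56*I*sqrt(59)/61 ≈ 7.0515*I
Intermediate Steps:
w(s, q) = 2*q/(-20 + s) (w(s, q) = (2*q)/(-20 + s) = 2*q/(-20 + s))
H = 61 (H = 7*9 - 2 = 63 - 2 = 61)
(a(28)/H)*sqrt(-220 + w(21, -8)) = (28/61)*sqrt(-220 + 2*(-8)/(-20 + 21)) = (28*(1/61))*sqrt(-220 + 2*(-8)/1) = 28*sqrt(-220 + 2*(-8)*1)/61 = 28*sqrt(-220 - 16)/61 = 28*sqrt(-236)/61 = 28*(2*I*sqrt(59))/61 = 56*I*sqrt(59)/61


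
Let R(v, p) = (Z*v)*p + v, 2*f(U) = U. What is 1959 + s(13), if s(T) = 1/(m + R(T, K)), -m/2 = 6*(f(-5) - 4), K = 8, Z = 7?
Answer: 1604422/819 ≈ 1959.0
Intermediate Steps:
f(U) = U/2
R(v, p) = v + 7*p*v (R(v, p) = (7*v)*p + v = 7*p*v + v = v + 7*p*v)
m = 78 (m = -12*((½)*(-5) - 4) = -12*(-5/2 - 4) = -12*(-13)/2 = -2*(-39) = 78)
s(T) = 1/(78 + 57*T) (s(T) = 1/(78 + T*(1 + 7*8)) = 1/(78 + T*(1 + 56)) = 1/(78 + T*57) = 1/(78 + 57*T))
1959 + s(13) = 1959 + 1/(3*(26 + 19*13)) = 1959 + 1/(3*(26 + 247)) = 1959 + (⅓)/273 = 1959 + (⅓)*(1/273) = 1959 + 1/819 = 1604422/819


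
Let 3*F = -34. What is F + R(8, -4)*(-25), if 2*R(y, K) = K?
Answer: 116/3 ≈ 38.667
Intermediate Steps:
F = -34/3 (F = (1/3)*(-34) = -34/3 ≈ -11.333)
R(y, K) = K/2
F + R(8, -4)*(-25) = -34/3 + ((1/2)*(-4))*(-25) = -34/3 - 2*(-25) = -34/3 + 50 = 116/3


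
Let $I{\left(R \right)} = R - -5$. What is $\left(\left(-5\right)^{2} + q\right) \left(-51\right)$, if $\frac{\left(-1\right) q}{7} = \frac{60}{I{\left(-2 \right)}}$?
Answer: $5865$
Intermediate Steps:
$I{\left(R \right)} = 5 + R$ ($I{\left(R \right)} = R + 5 = 5 + R$)
$q = -140$ ($q = - 7 \frac{60}{5 - 2} = - 7 \cdot \frac{60}{3} = - 7 \cdot 60 \cdot \frac{1}{3} = \left(-7\right) 20 = -140$)
$\left(\left(-5\right)^{2} + q\right) \left(-51\right) = \left(\left(-5\right)^{2} - 140\right) \left(-51\right) = \left(25 - 140\right) \left(-51\right) = \left(-115\right) \left(-51\right) = 5865$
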